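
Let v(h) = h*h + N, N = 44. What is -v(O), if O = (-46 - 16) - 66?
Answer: -16428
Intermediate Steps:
O = -128 (O = -62 - 66 = -128)
v(h) = 44 + h² (v(h) = h*h + 44 = h² + 44 = 44 + h²)
-v(O) = -(44 + (-128)²) = -(44 + 16384) = -1*16428 = -16428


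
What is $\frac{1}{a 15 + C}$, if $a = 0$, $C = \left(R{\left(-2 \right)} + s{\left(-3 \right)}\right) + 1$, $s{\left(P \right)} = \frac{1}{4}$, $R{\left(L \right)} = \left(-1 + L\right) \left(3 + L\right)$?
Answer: $- \frac{4}{7} \approx -0.57143$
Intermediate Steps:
$s{\left(P \right)} = \frac{1}{4}$
$C = - \frac{7}{4}$ ($C = \left(\left(-3 + \left(-2\right)^{2} + 2 \left(-2\right)\right) + \frac{1}{4}\right) + 1 = \left(\left(-3 + 4 - 4\right) + \frac{1}{4}\right) + 1 = \left(-3 + \frac{1}{4}\right) + 1 = - \frac{11}{4} + 1 = - \frac{7}{4} \approx -1.75$)
$\frac{1}{a 15 + C} = \frac{1}{0 \cdot 15 - \frac{7}{4}} = \frac{1}{0 - \frac{7}{4}} = \frac{1}{- \frac{7}{4}} = - \frac{4}{7}$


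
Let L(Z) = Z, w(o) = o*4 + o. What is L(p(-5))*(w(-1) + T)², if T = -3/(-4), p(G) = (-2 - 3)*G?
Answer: 7225/16 ≈ 451.56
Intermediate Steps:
p(G) = -5*G
T = ¾ (T = -3*(-¼) = ¾ ≈ 0.75000)
w(o) = 5*o (w(o) = 4*o + o = 5*o)
L(p(-5))*(w(-1) + T)² = (-5*(-5))*(5*(-1) + ¾)² = 25*(-5 + ¾)² = 25*(-17/4)² = 25*(289/16) = 7225/16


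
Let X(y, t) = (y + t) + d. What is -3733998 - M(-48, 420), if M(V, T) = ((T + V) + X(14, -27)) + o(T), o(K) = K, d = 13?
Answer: -3734790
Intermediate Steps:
X(y, t) = 13 + t + y (X(y, t) = (y + t) + 13 = (t + y) + 13 = 13 + t + y)
M(V, T) = V + 2*T (M(V, T) = ((T + V) + (13 - 27 + 14)) + T = ((T + V) + 0) + T = (T + V) + T = V + 2*T)
-3733998 - M(-48, 420) = -3733998 - (-48 + 2*420) = -3733998 - (-48 + 840) = -3733998 - 1*792 = -3733998 - 792 = -3734790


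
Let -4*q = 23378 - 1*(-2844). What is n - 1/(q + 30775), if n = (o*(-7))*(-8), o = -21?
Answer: -56964266/48439 ≈ -1176.0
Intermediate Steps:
q = -13111/2 (q = -(23378 - 1*(-2844))/4 = -(23378 + 2844)/4 = -1/4*26222 = -13111/2 ≈ -6555.5)
n = -1176 (n = -21*(-7)*(-8) = 147*(-8) = -1176)
n - 1/(q + 30775) = -1176 - 1/(-13111/2 + 30775) = -1176 - 1/48439/2 = -1176 - 1*2/48439 = -1176 - 2/48439 = -56964266/48439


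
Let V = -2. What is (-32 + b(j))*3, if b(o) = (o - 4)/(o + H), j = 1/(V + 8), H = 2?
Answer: -1317/13 ≈ -101.31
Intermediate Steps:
j = 1/6 (j = 1/(-2 + 8) = 1/6 ≈ 0.16667)
b(o) = (-4 + o)/(2 + o) (b(o) = (o - 4)/(o + 2) = (-4 + o)/(2 + o))
(-32 + b(j))*3 = (-32 + (-4 + 1/6)/(2 + 1/6))*3 = (-32 - 23/6/(13/6))*3 = (-32 + (6/13)*(-23/6))*3 = (-32 - 23/13)*3 = -439/13*3 = -1317/13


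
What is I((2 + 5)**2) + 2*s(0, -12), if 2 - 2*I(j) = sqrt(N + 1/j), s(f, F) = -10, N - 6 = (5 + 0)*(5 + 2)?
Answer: -19 - sqrt(2010)/14 ≈ -22.202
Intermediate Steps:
N = 41 (N = 6 + (5 + 0)*(5 + 2) = 6 + 5*7 = 6 + 35 = 41)
I(j) = 1 - sqrt(41 + 1/j)/2
I((2 + 5)**2) + 2*s(0, -12) = (1 - sqrt(41 + 1/((2 + 5)**2))/2) + 2*(-10) = (1 - sqrt(41 + 1/(7**2))/2) - 20 = (1 - sqrt(41 + 1/49)/2) - 20 = (1 - sqrt(2010)/14) - 20 = -19 - sqrt(2010)/14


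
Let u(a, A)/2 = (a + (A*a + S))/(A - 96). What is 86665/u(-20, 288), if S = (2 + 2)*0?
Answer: -415992/289 ≈ -1439.4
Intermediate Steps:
S = 0 (S = 4*0 = 0)
u(a, A) = 2*(a + A*a)/(-96 + A) (u(a, A) = 2*((a + (A*a + 0))/(A - 96)) = 2*((a + A*a)/(-96 + A)) = 2*(a + A*a)/(-96 + A))
86665/u(-20, 288) = 86665/((2*(-20)*(1 + 288)/(-96 + 288))) = 86665/((2*(-20)*289/192)) = 86665/((2*(-20)*(1/192)*289)) = 86665/(-1445/24) = 86665*(-24/1445) = -415992/289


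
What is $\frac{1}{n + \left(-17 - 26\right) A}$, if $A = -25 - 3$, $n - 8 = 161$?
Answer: $\frac{1}{1373} \approx 0.00072833$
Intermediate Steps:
$n = 169$ ($n = 8 + 161 = 169$)
$A = -28$
$\frac{1}{n + \left(-17 - 26\right) A} = \frac{1}{169 + \left(-17 - 26\right) \left(-28\right)} = \frac{1}{169 - -1204} = \frac{1}{169 + 1204} = \frac{1}{1373}$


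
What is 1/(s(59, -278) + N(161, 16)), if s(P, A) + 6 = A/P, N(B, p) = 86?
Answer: 59/4442 ≈ 0.013282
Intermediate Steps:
s(P, A) = -6 + A/P
1/(s(59, -278) + N(161, 16)) = 1/((-6 - 278/59) + 86) = 1/(-632/59 + 86) = 1/(4442/59) = 59/4442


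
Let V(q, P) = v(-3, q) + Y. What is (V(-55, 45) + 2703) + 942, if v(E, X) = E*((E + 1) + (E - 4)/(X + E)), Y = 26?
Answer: 213245/58 ≈ 3676.6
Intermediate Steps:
v(E, X) = E*(1 + E + (-4 + E)/(E + X)) (v(E, X) = E*((1 + E) + (-4 + E)/(E + X)) = E*(1 + E + (-4 + E)/(E + X)))
V(q, P) = 26 - 3*(-1 - 2*q)/(-3 + q) (V(q, P) = -3*(-4 + q + (-3)**2 + 2*(-3) - 3*q)/(-3 + q) + 26 = -3*(-4 + q + 9 - 6 - 3*q)/(-3 + q) + 26 = -3*(-1 - 2*q)/(-3 + q) + 26 = 26 - 3*(-1 - 2*q)/(-3 + q))
(V(-55, 45) + 2703) + 942 = ((-75 + 32*(-55))/(-3 - 55) + 2703) + 942 = ((-75 - 1760)/(-58) + 2703) + 942 = (-1/58*(-1835) + 2703) + 942 = (1835/58 + 2703) + 942 = 158609/58 + 942 = 213245/58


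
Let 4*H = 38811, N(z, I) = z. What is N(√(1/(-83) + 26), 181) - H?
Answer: -38811/4 + √179031/83 ≈ -9697.7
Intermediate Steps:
H = 38811/4 (H = (¼)*38811 = 38811/4 ≈ 9702.8)
N(√(1/(-83) + 26), 181) - H = √(1/(-83) + 26) - 1*38811/4 = √(-1/83 + 26) - 38811/4 = √(2157/83) - 38811/4 = √179031/83 - 38811/4 = -38811/4 + √179031/83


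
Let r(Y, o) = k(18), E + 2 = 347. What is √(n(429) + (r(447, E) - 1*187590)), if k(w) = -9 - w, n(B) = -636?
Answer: 3*I*√20917 ≈ 433.88*I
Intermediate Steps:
E = 345 (E = -2 + 347 = 345)
r(Y, o) = -27 (r(Y, o) = -9 - 1*18 = -9 - 18 = -27)
√(n(429) + (r(447, E) - 1*187590)) = √(-636 + (-27 - 1*187590)) = √(-636 + (-27 - 187590)) = √(-636 - 187617) = √(-188253) = 3*I*√20917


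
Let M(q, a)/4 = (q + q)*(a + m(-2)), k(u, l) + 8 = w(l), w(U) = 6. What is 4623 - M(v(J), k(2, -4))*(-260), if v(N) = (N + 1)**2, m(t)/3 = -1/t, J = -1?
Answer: 4623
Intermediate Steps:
m(t) = -3/t (m(t) = 3*(-1/t) = -3/t)
k(u, l) = -2 (k(u, l) = -8 + 6 = -2)
v(N) = (1 + N)**2
M(q, a) = 8*q*(3/2 + a) (M(q, a) = 4*((q + q)*(a - 3/(-2))) = 4*((2*q)*(a - 3*(-1/2))) = 4*((2*q)*(a + 3/2)) = 4*((2*q)*(3/2 + a)) = 4*(2*q*(3/2 + a)) = 8*q*(3/2 + a))
4623 - M(v(J), k(2, -4))*(-260) = 4623 - 4*(1 - 1)**2*(3 + 2*(-2))*(-260) = 4623 - 4*0**2*(3 - 4)*(-260) = 4623 - 4*0*(-1)*(-260) = 4623 - 0*(-260) = 4623 - 1*0 = 4623 + 0 = 4623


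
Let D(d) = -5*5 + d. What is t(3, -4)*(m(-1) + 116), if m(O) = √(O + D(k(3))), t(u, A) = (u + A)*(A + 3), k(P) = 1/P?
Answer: 116 + I*√231/3 ≈ 116.0 + 5.0662*I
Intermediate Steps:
D(d) = -25 + d
t(u, A) = (3 + A)*(A + u) (t(u, A) = (A + u)*(3 + A) = (3 + A)*(A + u))
m(O) = √(-74/3 + O) (m(O) = √(O + (-25 + 1/3)) = √(O + (-25 + ⅓)) = √(O - 74/3) = √(-74/3 + O))
t(3, -4)*(m(-1) + 116) = ((-4)² + 3*(-4) + 3*3 - 4*3)*(√(-222 + 9*(-1))/3 + 116) = (16 - 12 + 9 - 12)*(√(-222 - 9)/3 + 116) = 1*(√(-231)/3 + 116) = 1*((I*√231)/3 + 116) = 1*(I*√231/3 + 116) = 1*(116 + I*√231/3) = 116 + I*√231/3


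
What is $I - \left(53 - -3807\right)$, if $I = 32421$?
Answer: $28561$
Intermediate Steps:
$I - \left(53 - -3807\right) = 32421 - \left(53 - -3807\right) = 32421 - \left(53 + 3807\right) = 32421 - 3860 = 28561$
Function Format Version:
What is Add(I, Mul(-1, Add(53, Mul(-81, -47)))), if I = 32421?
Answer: 28561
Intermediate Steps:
Add(I, Mul(-1, Add(53, Mul(-81, -47)))) = Add(32421, Mul(-1, Add(53, Mul(-81, -47)))) = Add(32421, Mul(-1, Add(53, 3807))) = Add(32421, Mul(-1, 3860)) = Add(32421, -3860) = 28561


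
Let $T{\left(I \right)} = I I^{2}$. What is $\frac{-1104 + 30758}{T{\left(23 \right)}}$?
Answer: $\frac{29654}{12167} \approx 2.4372$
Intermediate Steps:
$T{\left(I \right)} = I^{3}$
$\frac{-1104 + 30758}{T{\left(23 \right)}} = \frac{-1104 + 30758}{23^{3}} = \frac{29654}{12167}$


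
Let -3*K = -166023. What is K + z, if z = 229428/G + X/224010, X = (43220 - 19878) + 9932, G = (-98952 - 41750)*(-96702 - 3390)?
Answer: 2922665237005751/52811792190 ≈ 55341.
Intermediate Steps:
K = 55341 (K = -⅓*(-166023) = 55341)
G = 14083144584 (G = -140702*(-100092) = 14083144584)
X = 33274 (X = 23342 + 9932 = 33274)
z = 7845418961/52811792190 (z = 229428/14083144584 + 33274/224010 = 229428*(1/14083144584) + 33274*(1/224010) = 19119/1173595382 + 127/855 = 7845418961/52811792190 ≈ 0.14855)
K + z = 55341 + 7845418961/52811792190 = 2922665237005751/52811792190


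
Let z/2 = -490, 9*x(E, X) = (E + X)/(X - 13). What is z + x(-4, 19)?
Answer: -17635/18 ≈ -979.72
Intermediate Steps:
x(E, X) = (E + X)/(9*(-13 + X)) (x(E, X) = ((E + X)/(X - 13))/9 = ((E + X)/(-13 + X))/9 = (E + X)/(9*(-13 + X)))
z = -980 (z = 2*(-490) = -980)
z + x(-4, 19) = -980 + (-4 + 19)/(9*(-13 + 19)) = -980 + (⅑)*15/6 = -980 + (⅑)*(⅙)*15 = -980 + 5/18 = -17635/18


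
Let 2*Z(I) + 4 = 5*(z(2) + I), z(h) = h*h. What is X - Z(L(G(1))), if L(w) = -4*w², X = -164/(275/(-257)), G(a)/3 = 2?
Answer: 138948/275 ≈ 505.27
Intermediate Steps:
G(a) = 6 (G(a) = 3*2 = 6)
X = 42148/275 (X = -164/(275*(-1/257)) = -164/(-275/257) = -164*(-257/275) = 42148/275 ≈ 153.27)
z(h) = h²
Z(I) = 8 + 5*I/2 (Z(I) = -2 + (5*(2² + I))/2 = -2 + (5*(4 + I))/2 = -2 + (20 + 5*I)/2 = -2 + (10 + 5*I/2) = 8 + 5*I/2)
X - Z(L(G(1))) = 42148/275 - (8 + 5*(-4*6²)/2) = 42148/275 - (8 + 5*(-4*36)/2) = 42148/275 - (8 + (5/2)*(-144)) = 42148/275 - (8 - 360) = 42148/275 - 1*(-352) = 42148/275 + 352 = 138948/275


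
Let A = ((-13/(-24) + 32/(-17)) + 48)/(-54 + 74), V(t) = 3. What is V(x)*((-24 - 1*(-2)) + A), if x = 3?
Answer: -160483/2720 ≈ -59.001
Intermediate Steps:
A = 19037/8160 (A = ((-13*(-1/24) + 32*(-1/17)) + 48)/20 = ((13/24 - 32/17) + 48)*(1/20) = (-547/408 + 48)*(1/20) = (19037/408)*(1/20) = 19037/8160 ≈ 2.3330)
V(x)*((-24 - 1*(-2)) + A) = 3*((-24 - 1*(-2)) + 19037/8160) = 3*((-24 + 2) + 19037/8160) = 3*(-22 + 19037/8160) = 3*(-160483/8160) = -160483/2720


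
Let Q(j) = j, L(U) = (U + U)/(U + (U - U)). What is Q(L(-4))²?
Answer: 4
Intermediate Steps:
L(U) = 2 (L(U) = (2*U)/(U + 0) = (2*U)/U = 2)
Q(L(-4))² = 2² = 4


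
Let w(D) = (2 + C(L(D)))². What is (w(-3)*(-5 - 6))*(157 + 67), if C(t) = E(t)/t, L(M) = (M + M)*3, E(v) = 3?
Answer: -74536/9 ≈ -8281.8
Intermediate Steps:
L(M) = 6*M (L(M) = (2*M)*3 = 6*M)
C(t) = 3/t
w(D) = (2 + 1/(2*D))² (w(D) = (2 + 3/((6*D)))² = (2 + 3*(1/(6*D)))² = (2 + 1/(2*D))²)
(w(-3)*(-5 - 6))*(157 + 67) = (((¼)*(1 + 4*(-3))²/(-3)²)*(-5 - 6))*(157 + 67) = (((¼)*(⅑)*(1 - 12)²)*(-11))*224 = (((¼)*(⅑)*(-11)²)*(-11))*224 = (((¼)*(⅑)*121)*(-11))*224 = ((121/36)*(-11))*224 = -1331/36*224 = -74536/9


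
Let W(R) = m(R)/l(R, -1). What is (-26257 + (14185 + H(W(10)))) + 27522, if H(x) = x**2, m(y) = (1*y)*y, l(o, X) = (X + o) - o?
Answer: 25450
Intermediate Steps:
l(o, X) = X
m(y) = y**2 (m(y) = y*y = y**2)
W(R) = -R**2 (W(R) = R**2/(-1) = R**2*(-1) = -R**2)
(-26257 + (14185 + H(W(10)))) + 27522 = (-26257 + (14185 + (-1*10**2)**2)) + 27522 = (-26257 + (14185 + (-1*100)**2)) + 27522 = (-26257 + (14185 + (-100)**2)) + 27522 = (-26257 + (14185 + 10000)) + 27522 = (-26257 + 24185) + 27522 = -2072 + 27522 = 25450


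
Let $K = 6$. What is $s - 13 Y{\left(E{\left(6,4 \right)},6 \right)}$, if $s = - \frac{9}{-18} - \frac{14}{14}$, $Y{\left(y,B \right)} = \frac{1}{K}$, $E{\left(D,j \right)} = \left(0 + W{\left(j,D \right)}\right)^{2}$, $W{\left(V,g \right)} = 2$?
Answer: $- \frac{8}{3} \approx -2.6667$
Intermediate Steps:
$E{\left(D,j \right)} = 4$ ($E{\left(D,j \right)} = \left(0 + 2\right)^{2} = 2^{2} = 4$)
$Y{\left(y,B \right)} = \frac{1}{6}$
$s = - \frac{1}{2}$ ($s = \left(-9\right) \left(- \frac{1}{18}\right) - 1 = \frac{1}{2} - 1 = - \frac{1}{2} \approx -0.5$)
$s - 13 Y{\left(E{\left(6,4 \right)},6 \right)} = - \frac{1}{2} - \frac{13}{6} = - \frac{8}{3}$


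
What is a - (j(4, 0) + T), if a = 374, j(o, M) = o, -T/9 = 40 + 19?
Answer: 901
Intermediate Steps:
T = -531 (T = -9*(40 + 19) = -9*59 = -531)
a - (j(4, 0) + T) = 374 - (4 - 531) = 374 - 1*(-527) = 374 + 527 = 901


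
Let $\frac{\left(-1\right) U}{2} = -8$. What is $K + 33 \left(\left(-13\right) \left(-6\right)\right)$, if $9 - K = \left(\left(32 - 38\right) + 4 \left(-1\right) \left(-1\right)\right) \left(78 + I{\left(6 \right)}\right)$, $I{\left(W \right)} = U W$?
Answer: $2931$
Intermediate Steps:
$U = 16$ ($U = \left(-2\right) \left(-8\right) = 16$)
$I{\left(W \right)} = 16 W$
$K = 357$ ($K = 9 - \left(\left(32 - 38\right) + 4 \left(-1\right) \left(-1\right)\right) \left(78 + 16 \cdot 6\right) = 9 - \left(\left(32 - 38\right) - -4\right) \left(78 + 96\right) = 9 - \left(-6 + 4\right) 174 = 9 - \left(-2\right) 174 = 9 - -348 = 9 + 348 = 357$)
$K + 33 \left(\left(-13\right) \left(-6\right)\right) = 357 + 33 \left(\left(-13\right) \left(-6\right)\right) = 357 + 33 \cdot 78 = 357 + 2574 = 2931$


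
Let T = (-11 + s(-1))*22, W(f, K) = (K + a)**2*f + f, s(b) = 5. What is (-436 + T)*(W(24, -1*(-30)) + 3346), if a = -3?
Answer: -11851888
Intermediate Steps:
W(f, K) = f + f*(-3 + K)**2 (W(f, K) = (K - 3)**2*f + f = (-3 + K)**2*f + f = f*(-3 + K)**2 + f = f + f*(-3 + K)**2)
T = -132 (T = (-11 + 5)*22 = -6*22 = -132)
(-436 + T)*(W(24, -1*(-30)) + 3346) = (-436 - 132)*(24*(1 + (-3 - 1*(-30))**2) + 3346) = -568*(24*(1 + (-3 + 30)**2) + 3346) = -568*(24*(1 + 27**2) + 3346) = -568*(24*(1 + 729) + 3346) = -568*(24*730 + 3346) = -568*(17520 + 3346) = -568*20866 = -11851888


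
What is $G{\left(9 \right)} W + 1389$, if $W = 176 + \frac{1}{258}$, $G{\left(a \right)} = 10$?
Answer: $\frac{406226}{129} \approx 3149.0$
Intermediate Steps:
$W = \frac{45409}{258}$ ($W = 176 + \frac{1}{258} = \frac{45409}{258} \approx 176.0$)
$G{\left(9 \right)} W + 1389 = 10 \cdot \frac{45409}{258} + 1389 = \frac{227045}{129} + 1389 = \frac{406226}{129}$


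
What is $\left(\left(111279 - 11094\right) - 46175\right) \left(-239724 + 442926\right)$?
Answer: $10974940020$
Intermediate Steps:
$\left(\left(111279 - 11094\right) - 46175\right) \left(-239724 + 442926\right) = \left(\left(111279 - 11094\right) - 46175\right) 203202 = \left(100185 - 46175\right) 203202 = 54010 \cdot 203202 = 10974940020$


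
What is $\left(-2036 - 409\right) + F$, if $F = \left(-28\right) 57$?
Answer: $-4041$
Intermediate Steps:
$F = -1596$
$\left(-2036 - 409\right) + F = \left(-2036 - 409\right) - 1596 = -2445 - 1596 = -4041$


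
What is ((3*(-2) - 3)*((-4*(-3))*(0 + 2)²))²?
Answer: 186624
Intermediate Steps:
((3*(-2) - 3)*((-4*(-3))*(0 + 2)²))² = ((-6 - 3)*(12*2²))² = (-108*4)² = (-9*48)² = (-432)² = 186624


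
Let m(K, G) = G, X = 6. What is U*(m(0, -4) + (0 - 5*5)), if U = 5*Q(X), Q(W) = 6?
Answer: -870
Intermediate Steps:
U = 30 (U = 5*6 = 30)
U*(m(0, -4) + (0 - 5*5)) = 30*(-4 + (0 - 5*5)) = 30*(-4 + (0 - 25)) = 30*(-4 - 25) = 30*(-29) = -870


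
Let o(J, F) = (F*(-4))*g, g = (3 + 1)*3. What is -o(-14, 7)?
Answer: 336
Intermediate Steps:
g = 12 (g = 4*3 = 12)
o(J, F) = -48*F (o(J, F) = (F*(-4))*12 = -4*F*12 = -48*F)
-o(-14, 7) = -(-48)*7 = -1*(-336) = 336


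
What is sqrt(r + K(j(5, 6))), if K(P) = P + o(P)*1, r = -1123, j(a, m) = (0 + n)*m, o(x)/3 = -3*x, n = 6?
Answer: I*sqrt(1411) ≈ 37.563*I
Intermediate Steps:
o(x) = -9*x (o(x) = 3*(-3*x) = -9*x)
j(a, m) = 6*m (j(a, m) = (0 + 6)*m = 6*m)
K(P) = -8*P (K(P) = P - 9*P*1 = P - 9*P = -8*P)
sqrt(r + K(j(5, 6))) = sqrt(-1123 - 48*6) = sqrt(-1123 - 8*36) = sqrt(-1123 - 288) = sqrt(-1411) = I*sqrt(1411)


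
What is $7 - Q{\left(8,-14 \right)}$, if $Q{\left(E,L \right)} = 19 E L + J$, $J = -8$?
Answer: $2143$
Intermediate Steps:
$Q{\left(E,L \right)} = -8 + 19 E L$ ($Q{\left(E,L \right)} = 19 E L - 8 = -8 + 19 E L$)
$7 - Q{\left(8,-14 \right)} = 7 - \left(-8 + 19 \cdot 8 \left(-14\right)\right) = 7 - \left(-8 - 2128\right) = 7 - -2136 = 7 + 2136 = 2143$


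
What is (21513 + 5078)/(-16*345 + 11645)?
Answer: 26591/6125 ≈ 4.3414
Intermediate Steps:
(21513 + 5078)/(-16*345 + 11645) = 26591/(-5520 + 11645) = 26591/6125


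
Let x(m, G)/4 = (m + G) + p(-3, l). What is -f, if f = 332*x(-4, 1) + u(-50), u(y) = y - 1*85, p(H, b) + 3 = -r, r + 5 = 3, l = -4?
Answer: 5447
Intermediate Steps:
r = -2 (r = -5 + 3 = -2)
p(H, b) = -1 (p(H, b) = -3 - 1*(-2) = -3 + 2 = -1)
x(m, G) = -4 + 4*G + 4*m (x(m, G) = 4*((m + G) - 1) = 4*((G + m) - 1) = 4*(-1 + G + m) = -4 + 4*G + 4*m)
u(y) = -85 + y (u(y) = y - 85 = -85 + y)
f = -5447 (f = 332*(-4 + 4*1 + 4*(-4)) + (-85 - 50) = 332*(-4 + 4 - 16) - 135 = 332*(-16) - 135 = -5312 - 135 = -5447)
-f = -1*(-5447) = 5447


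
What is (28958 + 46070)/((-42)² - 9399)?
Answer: -75028/7635 ≈ -9.8268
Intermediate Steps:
(28958 + 46070)/((-42)² - 9399) = 75028/(1764 - 9399) = 75028/(-7635) = 75028*(-1/7635) = -75028/7635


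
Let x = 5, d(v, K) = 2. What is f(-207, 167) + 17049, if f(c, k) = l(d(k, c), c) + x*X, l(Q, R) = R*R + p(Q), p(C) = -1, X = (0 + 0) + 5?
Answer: 59922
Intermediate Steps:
X = 5 (X = 0 + 5 = 5)
l(Q, R) = -1 + R² (l(Q, R) = R*R - 1 = R² - 1 = -1 + R²)
f(c, k) = 24 + c² (f(c, k) = (-1 + c²) + 5*5 = (-1 + c²) + 25 = 24 + c²)
f(-207, 167) + 17049 = (24 + (-207)²) + 17049 = (24 + 42849) + 17049 = 42873 + 17049 = 59922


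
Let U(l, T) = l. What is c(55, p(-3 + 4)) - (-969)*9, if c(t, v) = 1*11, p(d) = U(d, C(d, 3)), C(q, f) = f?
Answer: 8732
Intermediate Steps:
p(d) = d
c(t, v) = 11
c(55, p(-3 + 4)) - (-969)*9 = 11 - (-969)*9 = 11 - 1*(-8721) = 11 + 8721 = 8732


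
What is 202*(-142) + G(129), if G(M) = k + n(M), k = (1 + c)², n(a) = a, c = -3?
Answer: -28551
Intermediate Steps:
k = 4 (k = (1 - 3)² = (-2)² = 4)
G(M) = 4 + M
202*(-142) + G(129) = 202*(-142) + (4 + 129) = -28684 + 133 = -28551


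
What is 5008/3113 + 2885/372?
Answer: 10843981/1158036 ≈ 9.3641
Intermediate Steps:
5008/3113 + 2885/372 = 10843981/1158036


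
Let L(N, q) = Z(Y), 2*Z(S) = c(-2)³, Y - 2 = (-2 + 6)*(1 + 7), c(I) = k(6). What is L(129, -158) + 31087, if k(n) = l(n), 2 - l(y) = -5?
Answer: 62517/2 ≈ 31259.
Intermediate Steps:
l(y) = 7 (l(y) = 2 - 1*(-5) = 2 + 5 = 7)
k(n) = 7
c(I) = 7
Y = 34 (Y = 2 + (-2 + 6)*(1 + 7) = 2 + 4*8 = 2 + 32 = 34)
Z(S) = 343/2 (Z(S) = (½)*7³ = (½)*343 = 343/2)
L(N, q) = 343/2
L(129, -158) + 31087 = 343/2 + 31087 = 62517/2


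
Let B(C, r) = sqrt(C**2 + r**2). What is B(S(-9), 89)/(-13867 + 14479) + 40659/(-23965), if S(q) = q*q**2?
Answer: -40659/23965 + sqrt(539362)/612 ≈ -0.49658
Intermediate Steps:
S(q) = q**3
B(S(-9), 89)/(-13867 + 14479) + 40659/(-23965) = sqrt(((-9)**3)**2 + 89**2)/(-13867 + 14479) + 40659/(-23965) = sqrt((-729)**2 + 7921)/612 + 40659*(-1/23965) = sqrt(531441 + 7921)*(1/612) - 40659/23965 = sqrt(539362)*(1/612) - 40659/23965 = sqrt(539362)/612 - 40659/23965 = -40659/23965 + sqrt(539362)/612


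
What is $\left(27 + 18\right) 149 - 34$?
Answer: $6671$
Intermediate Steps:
$\left(27 + 18\right) 149 - 34 = 45 \cdot 149 - 34 = 6705 - 34 = 6671$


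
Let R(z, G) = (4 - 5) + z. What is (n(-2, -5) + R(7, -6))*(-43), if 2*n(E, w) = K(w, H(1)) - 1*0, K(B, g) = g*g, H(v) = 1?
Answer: -559/2 ≈ -279.50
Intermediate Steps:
K(B, g) = g**2
n(E, w) = 1/2 (n(E, w) = (1**2 - 1*0)/2 = (1 + 0)/2 = (1/2)*1 = 1/2)
R(z, G) = -1 + z
(n(-2, -5) + R(7, -6))*(-43) = (1/2 + (-1 + 7))*(-43) = (1/2 + 6)*(-43) = (13/2)*(-43) = -559/2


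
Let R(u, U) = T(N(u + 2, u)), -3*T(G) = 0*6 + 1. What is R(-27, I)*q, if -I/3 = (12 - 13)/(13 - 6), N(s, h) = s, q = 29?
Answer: -29/3 ≈ -9.6667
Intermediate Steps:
I = 3/7 (I = -3*(12 - 13)/(13 - 6) = -(-3)/7 = -3*(-⅐) = 3/7 ≈ 0.42857)
T(G) = -⅓ (T(G) = -(0*6 + 1)/3 = -(0 + 1)/3 = -⅓*1 = -⅓)
R(u, U) = -⅓
R(-27, I)*q = -⅓*29 = -29/3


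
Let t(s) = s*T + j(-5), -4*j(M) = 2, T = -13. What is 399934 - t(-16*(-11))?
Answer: 804445/2 ≈ 4.0222e+5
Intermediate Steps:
j(M) = -½ (j(M) = -¼*2 = -½)
t(s) = -½ - 13*s (t(s) = s*(-13) - ½ = -13*s - ½ = -½ - 13*s)
399934 - t(-16*(-11)) = 399934 - (-½ - (-208)*(-11)) = 399934 - (-½ - 13*176) = 399934 - (-½ - 2288) = 399934 - 1*(-4577/2) = 399934 + 4577/2 = 804445/2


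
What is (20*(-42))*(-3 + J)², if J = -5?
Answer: -53760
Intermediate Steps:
(20*(-42))*(-3 + J)² = (20*(-42))*(-3 - 5)² = -840*(-8)² = -840*64 = -53760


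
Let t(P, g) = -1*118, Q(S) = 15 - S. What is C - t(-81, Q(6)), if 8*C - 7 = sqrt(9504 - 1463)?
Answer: 951/8 + sqrt(8041)/8 ≈ 130.08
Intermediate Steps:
t(P, g) = -118
C = 7/8 + sqrt(8041)/8 (C = 7/8 + sqrt(9504 - 1463)/8 = 7/8 + sqrt(8041)/8 ≈ 12.084)
C - t(-81, Q(6)) = (7/8 + sqrt(8041)/8) - 1*(-118) = (7/8 + sqrt(8041)/8) + 118 = 951/8 + sqrt(8041)/8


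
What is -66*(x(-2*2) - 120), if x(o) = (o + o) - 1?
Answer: 8514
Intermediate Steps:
x(o) = -1 + 2*o (x(o) = 2*o - 1 = -1 + 2*o)
-66*(x(-2*2) - 120) = -66*((-1 + 2*(-2*2)) - 120) = -66*((-1 + 2*(-4)) - 120) = -66*((-1 - 8) - 120) = -66*(-9 - 120) = -66*(-129) = 8514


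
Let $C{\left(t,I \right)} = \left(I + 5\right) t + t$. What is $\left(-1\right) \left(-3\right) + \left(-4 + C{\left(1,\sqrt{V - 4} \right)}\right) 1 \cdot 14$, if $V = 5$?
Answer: $45$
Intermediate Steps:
$C{\left(t,I \right)} = t + t \left(5 + I\right)$ ($C{\left(t,I \right)} = \left(5 + I\right) t + t = t \left(5 + I\right) + t = t + t \left(5 + I\right)$)
$\left(-1\right) \left(-3\right) + \left(-4 + C{\left(1,\sqrt{V - 4} \right)}\right) 1 \cdot 14 = \left(-1\right) \left(-3\right) + \left(-4 + 1 \left(6 + \sqrt{5 - 4}\right)\right) 1 \cdot 14 = 3 + \left(-4 + 1 \left(6 + \sqrt{1}\right)\right) 1 \cdot 14 = 3 + \left(-4 + 1 \left(6 + 1\right)\right) 1 \cdot 14 = 3 + \left(-4 + 1 \cdot 7\right) 1 \cdot 14 = 3 + \left(-4 + 7\right) 1 \cdot 14 = 3 + 3 \cdot 1 \cdot 14 = 3 + 3 \cdot 14 = 3 + 42 = 45$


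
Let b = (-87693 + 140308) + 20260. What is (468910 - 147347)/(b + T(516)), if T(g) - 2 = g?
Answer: 13981/3191 ≈ 4.3814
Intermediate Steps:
T(g) = 2 + g
b = 72875 (b = 52615 + 20260 = 72875)
(468910 - 147347)/(b + T(516)) = (468910 - 147347)/(72875 + (2 + 516)) = 321563/(72875 + 518) = 321563/73393 = 321563*(1/73393) = 13981/3191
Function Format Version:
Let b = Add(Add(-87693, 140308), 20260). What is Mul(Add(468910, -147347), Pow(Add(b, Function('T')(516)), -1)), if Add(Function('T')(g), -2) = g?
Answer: Rational(13981, 3191) ≈ 4.3814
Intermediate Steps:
Function('T')(g) = Add(2, g)
b = 72875 (b = Add(52615, 20260) = 72875)
Mul(Add(468910, -147347), Pow(Add(b, Function('T')(516)), -1)) = Mul(Add(468910, -147347), Pow(Add(72875, Add(2, 516)), -1)) = Mul(321563, Pow(Add(72875, 518), -1)) = Mul(321563, Pow(73393, -1)) = Mul(321563, Rational(1, 73393)) = Rational(13981, 3191)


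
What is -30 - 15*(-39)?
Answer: 555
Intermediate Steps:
-30 - 15*(-39) = -30 + 585 = 555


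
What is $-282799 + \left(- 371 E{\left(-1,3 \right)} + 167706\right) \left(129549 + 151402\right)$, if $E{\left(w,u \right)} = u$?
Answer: $46804187144$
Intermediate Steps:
$-282799 + \left(- 371 E{\left(-1,3 \right)} + 167706\right) \left(129549 + 151402\right) = -282799 + \left(\left(-371\right) 3 + 167706\right) \left(129549 + 151402\right) = -282799 + \left(-1113 + 167706\right) 280951 = -282799 + 166593 \cdot 280951 = -282799 + 46804469943 = 46804187144$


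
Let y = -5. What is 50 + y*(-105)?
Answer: 575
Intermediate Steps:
50 + y*(-105) = 50 - 5*(-105) = 50 + 525 = 575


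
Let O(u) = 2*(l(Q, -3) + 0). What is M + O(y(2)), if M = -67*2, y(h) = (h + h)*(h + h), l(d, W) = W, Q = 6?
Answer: -140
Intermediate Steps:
y(h) = 4*h**2 (y(h) = (2*h)*(2*h) = 4*h**2)
M = -134
O(u) = -6 (O(u) = 2*(-3 + 0) = 2*(-3) = -6)
M + O(y(2)) = -134 - 6 = -140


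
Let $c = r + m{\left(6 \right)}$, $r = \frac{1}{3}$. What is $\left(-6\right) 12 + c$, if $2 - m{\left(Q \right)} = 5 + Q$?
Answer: $- \frac{242}{3} \approx -80.667$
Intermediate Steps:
$m{\left(Q \right)} = -3 - Q$ ($m{\left(Q \right)} = 2 - \left(5 + Q\right) = -3 - Q$)
$r = \frac{1}{3} \approx 0.33333$
$c = - \frac{26}{3}$ ($c = \frac{1}{3} - 9 = - \frac{26}{3} \approx -8.6667$)
$\left(-6\right) 12 + c = \left(-6\right) 12 - \frac{26}{3} = -72 - \frac{26}{3} = - \frac{242}{3}$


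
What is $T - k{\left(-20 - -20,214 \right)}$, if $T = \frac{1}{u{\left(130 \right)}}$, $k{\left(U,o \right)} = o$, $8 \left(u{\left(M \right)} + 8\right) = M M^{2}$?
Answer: $- \frac{58768037}{274617} \approx -214.0$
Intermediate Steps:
$u{\left(M \right)} = -8 + \frac{M^{3}}{8}$ ($u{\left(M \right)} = -8 + \frac{M M^{2}}{8} = -8 + \frac{M^{3}}{8}$)
$T = \frac{1}{274617}$ ($T = \frac{1}{-8 + \frac{130^{3}}{8}} = \frac{1}{-8 + \frac{1}{8} \cdot 2197000} = \frac{1}{-8 + 274625} = \frac{1}{274617} \approx 3.6414 \cdot 10^{-6}$)
$T - k{\left(-20 - -20,214 \right)} = \frac{1}{274617} - 214 = - \frac{58768037}{274617}$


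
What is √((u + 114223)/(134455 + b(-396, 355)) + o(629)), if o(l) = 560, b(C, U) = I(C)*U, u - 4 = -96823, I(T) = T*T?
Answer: 2*√435974450437542885/55804135 ≈ 23.664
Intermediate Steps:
I(T) = T²
u = -96819 (u = 4 - 96823 = -96819)
b(C, U) = U*C² (b(C, U) = C²*U = U*C²)
√((u + 114223)/(134455 + b(-396, 355)) + o(629)) = √((-96819 + 114223)/(134455 + 355*(-396)²) + 560) = √(17404/(134455 + 355*156816) + 560) = √(17404/(134455 + 55669680) + 560) = √(17404/55804135 + 560) = √(31250333004/55804135) = 2*√435974450437542885/55804135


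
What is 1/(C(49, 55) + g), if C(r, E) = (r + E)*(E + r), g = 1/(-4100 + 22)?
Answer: 4078/44107647 ≈ 9.2456e-5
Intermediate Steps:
g = -1/4078 (g = 1/(-4078) = -1/4078 ≈ -0.00024522)
C(r, E) = (E + r)² (C(r, E) = (E + r)*(E + r) = (E + r)²)
1/(C(49, 55) + g) = 1/((55 + 49)² - 1/4078) = 1/(104² - 1/4078) = 1/(10816 - 1/4078) = 1/(44107647/4078) = 4078/44107647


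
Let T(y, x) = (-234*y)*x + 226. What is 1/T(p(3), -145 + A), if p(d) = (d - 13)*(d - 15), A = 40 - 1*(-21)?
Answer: 1/2358946 ≈ 4.2392e-7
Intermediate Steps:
A = 61 (A = 40 + 21 = 61)
p(d) = (-15 + d)*(-13 + d) (p(d) = (-13 + d)*(-15 + d) = (-15 + d)*(-13 + d))
T(y, x) = 226 - 234*x*y (T(y, x) = -234*x*y + 226 = 226 - 234*x*y)
1/T(p(3), -145 + A) = 1/(226 - 234*(-145 + 61)*(195 + 3**2 - 28*3)) = 1/(226 - 234*(-84)*(195 + 9 - 84)) = 1/(226 - 234*(-84)*120) = 1/(226 + 2358720) = 1/2358946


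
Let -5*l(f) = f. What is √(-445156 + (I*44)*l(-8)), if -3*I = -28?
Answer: 2*I*√25003065/15 ≈ 666.71*I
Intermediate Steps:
I = 28/3 (I = -⅓*(-28) = 28/3 ≈ 9.3333)
l(f) = -f/5
√(-445156 + (I*44)*l(-8)) = √(-445156 + ((28/3)*44)*(-⅕*(-8))) = √(-445156 + (1232/3)*(8/5)) = √(-445156 + 9856/15) = √(-6667484/15) = 2*I*√25003065/15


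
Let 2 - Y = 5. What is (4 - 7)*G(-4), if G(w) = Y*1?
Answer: 9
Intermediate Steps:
Y = -3 (Y = 2 - 1*5 = 2 - 5 = -3)
G(w) = -3 (G(w) = -3*1 = -3)
(4 - 7)*G(-4) = (4 - 7)*(-3) = -3*(-3) = 9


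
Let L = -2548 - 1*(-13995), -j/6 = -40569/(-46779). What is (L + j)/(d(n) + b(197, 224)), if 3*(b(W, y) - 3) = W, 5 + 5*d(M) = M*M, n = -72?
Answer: 2676178995/258329231 ≈ 10.360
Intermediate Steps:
d(M) = -1 + M**2/5 (d(M) = -1 + (M*M)/5 = -1 + M**2/5)
j = -81138/15593 (j = -(-243414)/(-46779) = -(-243414)*(-1)/46779 = -6*13523/15593 = -81138/15593 ≈ -5.2035)
b(W, y) = 3 + W/3
L = 11447 (L = -2548 + 13995 = 11447)
(L + j)/(d(n) + b(197, 224)) = (11447 - 81138/15593)/((-1 + (1/5)*(-72)**2) + (3 + (1/3)*197)) = 178411933/(15593*((-1 + (1/5)*5184) + (3 + 197/3))) = 178411933/(15593*((-1 + 5184/5) + 206/3)) = 178411933/(15593*(5179/5 + 206/3)) = 178411933/(15593*(16567/15)) = (178411933/15593)*(15/16567) = 2676178995/258329231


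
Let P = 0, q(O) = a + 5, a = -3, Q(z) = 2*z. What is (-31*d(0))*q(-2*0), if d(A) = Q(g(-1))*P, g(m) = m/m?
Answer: 0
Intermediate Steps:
g(m) = 1
q(O) = 2 (q(O) = -3 + 5 = 2)
d(A) = 0 (d(A) = (2*1)*0 = 2*0 = 0)
(-31*d(0))*q(-2*0) = -31*0*2 = 0*2 = 0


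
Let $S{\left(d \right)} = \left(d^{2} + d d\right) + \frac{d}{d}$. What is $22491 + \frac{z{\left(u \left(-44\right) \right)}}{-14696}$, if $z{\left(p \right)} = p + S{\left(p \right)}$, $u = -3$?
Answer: $\frac{330492755}{14696} \approx 22489.0$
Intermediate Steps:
$S{\left(d \right)} = 1 + 2 d^{2}$ ($S{\left(d \right)} = \left(d^{2} + d^{2}\right) + 1 = 2 d^{2} + 1 = 1 + 2 d^{2}$)
$z{\left(p \right)} = 1 + p + 2 p^{2}$ ($z{\left(p \right)} = p + \left(1 + 2 p^{2}\right) = 1 + p + 2 p^{2}$)
$22491 + \frac{z{\left(u \left(-44\right) \right)}}{-14696} = 22491 + \frac{1 - -132 + 2 \left(\left(-3\right) \left(-44\right)\right)^{2}}{-14696} = 22491 + \left(1 + 132 + 2 \cdot 132^{2}\right) \left(- \frac{1}{14696}\right) = 22491 + \left(1 + 132 + 2 \cdot 17424\right) \left(- \frac{1}{14696}\right) = 22491 + \left(1 + 132 + 34848\right) \left(- \frac{1}{14696}\right) = 22491 + 34981 \left(- \frac{1}{14696}\right) = 22491 - \frac{34981}{14696} = \frac{330492755}{14696}$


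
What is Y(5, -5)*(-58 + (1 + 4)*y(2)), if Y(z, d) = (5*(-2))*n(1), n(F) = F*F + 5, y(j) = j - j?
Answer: 3480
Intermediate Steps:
y(j) = 0
n(F) = 5 + F**2 (n(F) = F**2 + 5 = 5 + F**2)
Y(z, d) = -60 (Y(z, d) = (5*(-2))*(5 + 1**2) = -10*(5 + 1) = -10*6 = -60)
Y(5, -5)*(-58 + (1 + 4)*y(2)) = -60*(-58 + (1 + 4)*0) = -60*(-58 + 5*0) = -60*(-58 + 0) = -60*(-58) = 3480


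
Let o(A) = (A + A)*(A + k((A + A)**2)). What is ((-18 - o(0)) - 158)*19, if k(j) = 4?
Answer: -3344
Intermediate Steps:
o(A) = 2*A*(4 + A) (o(A) = (A + A)*(A + 4) = (2*A)*(4 + A) = 2*A*(4 + A))
((-18 - o(0)) - 158)*19 = ((-18 - 2*0*(4 + 0)) - 158)*19 = ((-18 - 2*0*4) - 158)*19 = ((-18 - 1*0) - 158)*19 = ((-18 + 0) - 158)*19 = (-18 - 158)*19 = -176*19 = -3344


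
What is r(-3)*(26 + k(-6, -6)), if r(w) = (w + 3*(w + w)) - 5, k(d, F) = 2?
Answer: -728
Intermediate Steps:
r(w) = -5 + 7*w (r(w) = (w + 3*(2*w)) - 5 = (w + 6*w) - 5 = 7*w - 5 = -5 + 7*w)
r(-3)*(26 + k(-6, -6)) = (-5 + 7*(-3))*(26 + 2) = (-5 - 21)*28 = -26*28 = -728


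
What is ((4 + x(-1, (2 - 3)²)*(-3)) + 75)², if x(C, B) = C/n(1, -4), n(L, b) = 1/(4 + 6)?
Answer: 11881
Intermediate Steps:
n(L, b) = ⅒ (n(L, b) = 1/10 = ⅒)
x(C, B) = 10*C (x(C, B) = C/(⅒) = C*10 = 10*C)
((4 + x(-1, (2 - 3)²)*(-3)) + 75)² = ((4 + (10*(-1))*(-3)) + 75)² = ((4 - 10*(-3)) + 75)² = ((4 + 30) + 75)² = (34 + 75)² = 109² = 11881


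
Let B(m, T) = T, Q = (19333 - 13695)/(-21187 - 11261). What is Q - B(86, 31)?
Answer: -505763/16224 ≈ -31.174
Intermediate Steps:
Q = -2819/16224 (Q = 5638/(-32448) = 5638*(-1/32448) = -2819/16224 ≈ -0.17375)
Q - B(86, 31) = -2819/16224 - 1*31 = -2819/16224 - 31 = -505763/16224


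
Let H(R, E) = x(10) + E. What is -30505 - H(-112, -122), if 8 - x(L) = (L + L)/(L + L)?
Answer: -30390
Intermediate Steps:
x(L) = 7 (x(L) = 8 - (L + L)/(L + L) = 8 - 2*L/(2*L) = 8 - 2*L*1/(2*L) = 8 - 1*1 = 8 - 1 = 7)
H(R, E) = 7 + E
-30505 - H(-112, -122) = -30505 - (7 - 122) = -30505 - 1*(-115) = -30505 + 115 = -30390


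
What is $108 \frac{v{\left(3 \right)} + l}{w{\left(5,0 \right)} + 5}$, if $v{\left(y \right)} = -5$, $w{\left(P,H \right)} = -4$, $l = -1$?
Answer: $-648$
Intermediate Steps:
$108 \frac{v{\left(3 \right)} + l}{w{\left(5,0 \right)} + 5} = 108 \frac{-5 - 1}{-4 + 5} = 108 \left(- \frac{6}{1}\right) = 108 \left(\left(-6\right) 1\right) = 108 \left(-6\right) = -648$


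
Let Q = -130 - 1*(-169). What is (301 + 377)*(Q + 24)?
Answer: 42714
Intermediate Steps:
Q = 39 (Q = -130 + 169 = 39)
(301 + 377)*(Q + 24) = (301 + 377)*(39 + 24) = 678*63 = 42714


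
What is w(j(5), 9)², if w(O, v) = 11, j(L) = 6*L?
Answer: 121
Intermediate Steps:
w(j(5), 9)² = 11² = 121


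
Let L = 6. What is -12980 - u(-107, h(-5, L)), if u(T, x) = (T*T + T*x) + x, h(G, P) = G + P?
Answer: -24323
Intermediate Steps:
u(T, x) = x + T² + T*x (u(T, x) = (T² + T*x) + x = x + T² + T*x)
-12980 - u(-107, h(-5, L)) = -12980 - ((-5 + 6) + (-107)² - 107*(-5 + 6)) = -12980 - (1 + 11449 - 107*1) = -12980 - (1 + 11449 - 107) = -12980 - 1*11343 = -12980 - 11343 = -24323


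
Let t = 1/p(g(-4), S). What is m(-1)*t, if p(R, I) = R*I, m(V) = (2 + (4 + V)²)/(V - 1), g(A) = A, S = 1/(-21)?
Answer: -231/8 ≈ -28.875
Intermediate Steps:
S = -1/21 ≈ -0.047619
m(V) = (2 + (4 + V)²)/(-1 + V)
p(R, I) = I*R
t = 21/4 (t = 1/(-1/21*(-4)) = 1/(4/21) = 21/4 ≈ 5.2500)
m(-1)*t = ((2 + (4 - 1)²)/(-1 - 1))*(21/4) = ((2 + 3²)/(-2))*(21/4) = -(2 + 9)/2*(21/4) = -½*11*(21/4) = -11/2*21/4 = -231/8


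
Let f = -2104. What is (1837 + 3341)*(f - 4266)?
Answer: -32983860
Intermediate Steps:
(1837 + 3341)*(f - 4266) = (1837 + 3341)*(-2104 - 4266) = 5178*(-6370) = -32983860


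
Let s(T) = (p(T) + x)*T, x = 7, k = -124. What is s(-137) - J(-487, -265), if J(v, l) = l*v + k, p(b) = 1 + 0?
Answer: -130027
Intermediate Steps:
p(b) = 1
J(v, l) = -124 + l*v (J(v, l) = l*v - 124 = -124 + l*v)
s(T) = 8*T (s(T) = (1 + 7)*T = 8*T)
s(-137) - J(-487, -265) = 8*(-137) - (-124 - 265*(-487)) = -1096 - (-124 + 129055) = -1096 - 1*128931 = -1096 - 128931 = -130027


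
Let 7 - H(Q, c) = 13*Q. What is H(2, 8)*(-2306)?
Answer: 43814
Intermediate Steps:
H(Q, c) = 7 - 13*Q
H(2, 8)*(-2306) = (7 - 13*2)*(-2306) = (7 - 26)*(-2306) = -19*(-2306) = 43814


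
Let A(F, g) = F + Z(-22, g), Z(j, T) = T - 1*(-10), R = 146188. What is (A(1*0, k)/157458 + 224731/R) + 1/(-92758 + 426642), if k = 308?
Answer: 765415471907/497250185831 ≈ 1.5393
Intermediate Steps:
Z(j, T) = 10 + T (Z(j, T) = T + 10 = 10 + T)
A(F, g) = 10 + F + g (A(F, g) = F + (10 + g) = 10 + F + g)
(A(1*0, k)/157458 + 224731/R) + 1/(-92758 + 426642) = ((10 + 1*0 + 308)/157458 + 224731/146188) + 1/(-92758 + 426642) = ((10 + 0 + 308)*(1/157458) + 224731*(1/146188)) + 1/333884 = (318*(1/157458) + 224731/146188) + 1/333884 = (53/26243 + 224731/146188) + 1/333884 = 36679277/23828644 + 1/333884 = 765415471907/497250185831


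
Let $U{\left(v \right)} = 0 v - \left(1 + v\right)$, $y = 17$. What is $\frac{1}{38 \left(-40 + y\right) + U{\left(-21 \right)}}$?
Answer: $- \frac{1}{854} \approx -0.001171$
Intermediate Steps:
$U{\left(v \right)} = -1 - v$ ($U{\left(v \right)} = 0 - \left(1 + v\right) = -1 - v$)
$\frac{1}{38 \left(-40 + y\right) + U{\left(-21 \right)}} = \frac{1}{38 \left(-40 + 17\right) - -20} = \frac{1}{38 \left(-23\right) + \left(-1 + 21\right)} = \frac{1}{-874 + 20} = \frac{1}{-854} = - \frac{1}{854}$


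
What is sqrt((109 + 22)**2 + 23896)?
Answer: sqrt(41057) ≈ 202.63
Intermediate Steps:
sqrt((109 + 22)**2 + 23896) = sqrt(131**2 + 23896) = sqrt(17161 + 23896) = sqrt(41057)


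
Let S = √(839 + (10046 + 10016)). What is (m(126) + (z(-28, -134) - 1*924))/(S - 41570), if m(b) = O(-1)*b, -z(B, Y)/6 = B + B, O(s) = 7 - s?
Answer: -17459400/1728043999 - 420*√20901/1728043999 ≈ -0.010139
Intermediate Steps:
z(B, Y) = -12*B (z(B, Y) = -6*(B + B) = -12*B)
m(b) = 8*b (m(b) = (7 - 1*(-1))*b = (7 + 1)*b = 8*b)
S = √20901 (S = √(839 + 20062) = √20901 ≈ 144.57)
(m(126) + (z(-28, -134) - 1*924))/(S - 41570) = (8*126 + (-12*(-28) - 1*924))/(√20901 - 41570) = (1008 + (336 - 924))/(-41570 + √20901) = (1008 - 588)/(-41570 + √20901) = 420/(-41570 + √20901)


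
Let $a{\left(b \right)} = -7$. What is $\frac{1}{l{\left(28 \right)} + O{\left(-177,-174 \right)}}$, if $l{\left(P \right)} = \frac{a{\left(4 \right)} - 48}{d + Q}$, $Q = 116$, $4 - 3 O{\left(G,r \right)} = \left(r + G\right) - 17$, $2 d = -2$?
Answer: $\frac{23}{2841} \approx 0.0080957$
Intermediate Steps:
$d = -1$ ($d = \frac{1}{2} \left(-2\right) = -1$)
$O{\left(G,r \right)} = 7 - \frac{G}{3} - \frac{r}{3}$ ($O{\left(G,r \right)} = \frac{4}{3} - \frac{\left(r + G\right) - 17}{3} = \frac{4}{3} - \frac{\left(G + r\right) - 17}{3} = \frac{4}{3} - \frac{-17 + G + r}{3} = \frac{4}{3} - \left(- \frac{17}{3} + \frac{G}{3} + \frac{r}{3}\right) = 7 - \frac{G}{3} - \frac{r}{3}$)
$l{\left(P \right)} = - \frac{11}{23}$ ($l{\left(P \right)} = \frac{-7 - 48}{-1 + 116} = - \frac{55}{115} = \left(-55\right) \frac{1}{115} = - \frac{11}{23}$)
$\frac{1}{l{\left(28 \right)} + O{\left(-177,-174 \right)}} = \frac{1}{- \frac{11}{23} - -124} = \frac{1}{- \frac{11}{23} + \left(7 + 59 + 58\right)} = \frac{1}{- \frac{11}{23} + 124} = \frac{1}{\frac{2841}{23}} = \frac{23}{2841}$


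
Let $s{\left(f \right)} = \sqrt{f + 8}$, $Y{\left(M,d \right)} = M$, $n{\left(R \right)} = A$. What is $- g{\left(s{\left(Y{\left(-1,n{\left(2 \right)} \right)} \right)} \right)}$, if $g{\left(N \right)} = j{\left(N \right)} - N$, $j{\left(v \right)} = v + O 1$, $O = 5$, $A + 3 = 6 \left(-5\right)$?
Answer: $-5$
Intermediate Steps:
$A = -33$ ($A = -3 + 6 \left(-5\right) = -3 - 30 = -33$)
$n{\left(R \right)} = -33$
$j{\left(v \right)} = 5 + v$ ($j{\left(v \right)} = v + 5 \cdot 1 = v + 5 = 5 + v$)
$s{\left(f \right)} = \sqrt{8 + f}$
$g{\left(N \right)} = 5$ ($g{\left(N \right)} = \left(5 + N\right) - N = 5$)
$- g{\left(s{\left(Y{\left(-1,n{\left(2 \right)} \right)} \right)} \right)} = \left(-1\right) 5 = -5$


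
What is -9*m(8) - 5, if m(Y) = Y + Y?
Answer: -149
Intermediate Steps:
m(Y) = 2*Y
-9*m(8) - 5 = -18*8 - 5 = -9*16 - 5 = -144 - 5 = -149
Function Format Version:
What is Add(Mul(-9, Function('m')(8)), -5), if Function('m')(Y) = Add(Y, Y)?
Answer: -149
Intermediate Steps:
Function('m')(Y) = Mul(2, Y)
Add(Mul(-9, Function('m')(8)), -5) = Add(Mul(-9, Mul(2, 8)), -5) = Add(Mul(-9, 16), -5) = Add(-144, -5) = -149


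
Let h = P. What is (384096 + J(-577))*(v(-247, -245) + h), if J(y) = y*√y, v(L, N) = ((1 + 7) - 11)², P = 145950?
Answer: 56062268064 - 84218343*I*√577 ≈ 5.6062e+10 - 2.023e+9*I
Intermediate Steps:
h = 145950
v(L, N) = 9 (v(L, N) = (8 - 11)² = (-3)² = 9)
J(y) = y^(3/2)
(384096 + J(-577))*(v(-247, -245) + h) = (384096 + (-577)^(3/2))*(9 + 145950) = (384096 - 577*I*√577)*145959 = 56062268064 - 84218343*I*√577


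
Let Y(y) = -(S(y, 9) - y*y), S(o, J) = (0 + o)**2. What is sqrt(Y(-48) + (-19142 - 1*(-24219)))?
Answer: sqrt(5077) ≈ 71.253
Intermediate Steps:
S(o, J) = o**2
Y(y) = 0 (Y(y) = -(y**2 - y*y) = -(y**2 - y**2) = -1*0 = 0)
sqrt(Y(-48) + (-19142 - 1*(-24219))) = sqrt(0 + (-19142 - 1*(-24219))) = sqrt(0 + (-19142 + 24219)) = sqrt(0 + 5077) = sqrt(5077)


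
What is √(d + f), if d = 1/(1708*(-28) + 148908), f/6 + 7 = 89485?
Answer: √1371425958116423/50542 ≈ 732.71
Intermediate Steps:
f = 536868 (f = -42 + 6*89485 = -42 + 536910 = 536868)
d = 1/101084 (d = 1/(-47824 + 148908) = 1/101084 ≈ 9.8928e-6)
√(d + f) = √(1/101084 + 536868) = √(54268764913/101084) = √1371425958116423/50542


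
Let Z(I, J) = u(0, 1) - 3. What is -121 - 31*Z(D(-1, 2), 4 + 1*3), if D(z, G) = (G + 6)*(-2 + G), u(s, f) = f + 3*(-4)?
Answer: 313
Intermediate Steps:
u(s, f) = -12 + f (u(s, f) = f - 12 = -12 + f)
D(z, G) = (-2 + G)*(6 + G) (D(z, G) = (6 + G)*(-2 + G) = (-2 + G)*(6 + G))
Z(I, J) = -14 (Z(I, J) = (-12 + 1) - 3 = -11 - 3 = -14)
-121 - 31*Z(D(-1, 2), 4 + 1*3) = -121 - 31*(-14) = -121 + 434 = 313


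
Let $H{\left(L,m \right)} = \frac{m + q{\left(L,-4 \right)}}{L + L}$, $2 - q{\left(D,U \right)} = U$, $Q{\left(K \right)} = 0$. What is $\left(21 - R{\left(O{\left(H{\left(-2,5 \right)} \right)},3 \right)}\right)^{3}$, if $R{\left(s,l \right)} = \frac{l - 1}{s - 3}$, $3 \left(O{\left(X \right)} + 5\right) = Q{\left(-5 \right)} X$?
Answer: $\frac{614125}{64} \approx 9595.7$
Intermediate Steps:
$q{\left(D,U \right)} = 2 - U$
$H{\left(L,m \right)} = \frac{6 + m}{2 L}$ ($H{\left(L,m \right)} = \frac{m + \left(2 - -4\right)}{L + L} = \frac{m + \left(2 + 4\right)}{2 L} = \left(m + 6\right) \frac{1}{2 L} = \left(6 + m\right) \frac{1}{2 L} = \frac{6 + m}{2 L}$)
$O{\left(X \right)} = -5$ ($O{\left(X \right)} = -5 + \frac{0 X}{3} = -5 + \frac{1}{3} \cdot 0 = -5 + 0 = -5$)
$R{\left(s,l \right)} = \frac{-1 + l}{-3 + s}$
$\left(21 - R{\left(O{\left(H{\left(-2,5 \right)} \right)},3 \right)}\right)^{3} = \left(21 - \frac{-1 + 3}{-3 - 5}\right)^{3} = \left(21 - \frac{1}{-8} \cdot 2\right)^{3} = \left(21 - \left(- \frac{1}{8}\right) 2\right)^{3} = \left(21 - - \frac{1}{4}\right)^{3} = \left(21 + \frac{1}{4}\right)^{3} = \left(\frac{85}{4}\right)^{3} = \frac{614125}{64}$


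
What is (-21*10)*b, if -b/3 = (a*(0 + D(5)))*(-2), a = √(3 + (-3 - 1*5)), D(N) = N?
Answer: -6300*I*√5 ≈ -14087.0*I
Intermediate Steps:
a = I*√5 (a = √(3 + (-3 - 5)) = √(3 - 8) = √(-5) = I*√5 ≈ 2.2361*I)
b = 30*I*√5 (b = -3*(I*√5)*(0 + 5)*(-2) = -3*(I*√5)*5*(-2) = -3*5*I*√5*(-2) = -(-30)*I*√5 = 30*I*√5 ≈ 67.082*I)
(-21*10)*b = (-21*10)*(30*I*√5) = -6300*I*√5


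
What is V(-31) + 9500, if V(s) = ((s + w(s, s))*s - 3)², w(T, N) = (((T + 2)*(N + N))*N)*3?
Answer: 26879994215964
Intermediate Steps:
w(T, N) = 6*N²*(2 + T) (w(T, N) = (((2 + T)*(2*N))*N)*3 = ((2*N*(2 + T))*N)*3 = (2*N²*(2 + T))*3 = 6*N²*(2 + T))
V(s) = (-3 + s*(s + 6*s²*(2 + s)))² (V(s) = ((s + 6*s²*(2 + s))*s - 3)² = (s*(s + 6*s²*(2 + s)) - 3)² = (-3 + s*(s + 6*s²*(2 + s)))²)
V(-31) + 9500 = (-3 + (-31)² + 6*(-31)³*(2 - 31))² + 9500 = (-3 + 961 + 6*(-29791)*(-29))² + 9500 = (-3 + 961 + 5183634)² + 9500 = 5184592² + 9500 = 26879994206464 + 9500 = 26879994215964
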